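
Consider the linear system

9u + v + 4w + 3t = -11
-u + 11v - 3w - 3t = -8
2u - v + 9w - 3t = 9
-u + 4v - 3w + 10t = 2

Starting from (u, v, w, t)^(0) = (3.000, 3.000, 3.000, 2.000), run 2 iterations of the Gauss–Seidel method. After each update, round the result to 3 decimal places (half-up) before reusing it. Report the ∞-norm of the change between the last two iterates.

1.036

Iteration 1:
  u = (-11 - (1)·3.000 - (4)·3.000 - (3)·2.000) / (9) = -3.556
  v = (-8 - (-1)·-3.556 - (-3)·3.000 - (-3)·2.000) / (11) = 0.313
  w = (9 - (2)·-3.556 - (-1)·0.313 - (-3)·2.000) / (9) = 2.492
  t = (2 - (-1)·-3.556 - (4)·0.313 - (-3)·2.492) / (10) = 0.467
Iteration 2:
  u = (-11 - (1)·0.313 - (4)·2.492 - (3)·0.467) / (9) = -2.520
  v = (-8 - (-1)·-2.520 - (-3)·2.492 - (-3)·0.467) / (11) = -0.149
  w = (9 - (2)·-2.520 - (-1)·-0.149 - (-3)·0.467) / (9) = 1.699
  t = (2 - (-1)·-2.520 - (4)·-0.149 - (-3)·1.699) / (10) = 0.517
Change: (1.036, -0.462, -0.793, 0.050) → max |·| = 1.036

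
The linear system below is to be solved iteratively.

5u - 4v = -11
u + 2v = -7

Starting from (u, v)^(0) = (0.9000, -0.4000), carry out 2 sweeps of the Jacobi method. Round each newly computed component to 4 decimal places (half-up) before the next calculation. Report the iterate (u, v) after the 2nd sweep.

Iteration 1:
  u = (-11 - (-4)·-0.4000) / (5) = -2.5200
  v = (-7 - (1)·0.9000) / (2) = -3.9500
Iteration 2:
  u = (-11 - (-4)·-3.9500) / (5) = -5.3600
  v = (-7 - (1)·-2.5200) / (2) = -2.2400

(-5.3600, -2.2400)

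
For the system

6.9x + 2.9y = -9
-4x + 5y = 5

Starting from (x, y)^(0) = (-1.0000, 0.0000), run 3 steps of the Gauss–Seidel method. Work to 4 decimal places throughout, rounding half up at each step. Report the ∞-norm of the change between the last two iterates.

Iteration 1:
  x = (-9 - (2.9)·0.0000) / (6.9) = -1.3043
  y = (5 - (-4)·-1.3043) / (5) = -0.0434
Iteration 2:
  x = (-9 - (2.9)·-0.0434) / (6.9) = -1.2861
  y = (5 - (-4)·-1.2861) / (5) = -0.0289
Iteration 3:
  x = (-9 - (2.9)·-0.0289) / (6.9) = -1.2922
  y = (5 - (-4)·-1.2922) / (5) = -0.0338
Change: (-0.0061, -0.0049) → max |·| = 0.0061

0.0061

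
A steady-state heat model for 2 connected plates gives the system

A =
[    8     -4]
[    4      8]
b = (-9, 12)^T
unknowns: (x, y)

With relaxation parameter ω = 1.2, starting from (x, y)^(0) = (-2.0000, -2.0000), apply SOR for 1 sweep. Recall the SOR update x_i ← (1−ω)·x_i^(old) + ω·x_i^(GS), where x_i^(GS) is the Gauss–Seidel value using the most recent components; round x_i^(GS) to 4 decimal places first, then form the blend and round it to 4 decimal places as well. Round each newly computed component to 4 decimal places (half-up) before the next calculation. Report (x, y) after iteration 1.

Iteration 1:
  x: GS value = (-9 - (-4)·-2.0000) / (8) = -2.1250;  x ← (1−ω)·-2.0000 + ω·-2.1250 = -2.1500
  y: GS value = (12 - (4)·-2.1500) / (8) = 2.5750;  y ← (1−ω)·-2.0000 + ω·2.5750 = 3.4900

(-2.1500, 3.4900)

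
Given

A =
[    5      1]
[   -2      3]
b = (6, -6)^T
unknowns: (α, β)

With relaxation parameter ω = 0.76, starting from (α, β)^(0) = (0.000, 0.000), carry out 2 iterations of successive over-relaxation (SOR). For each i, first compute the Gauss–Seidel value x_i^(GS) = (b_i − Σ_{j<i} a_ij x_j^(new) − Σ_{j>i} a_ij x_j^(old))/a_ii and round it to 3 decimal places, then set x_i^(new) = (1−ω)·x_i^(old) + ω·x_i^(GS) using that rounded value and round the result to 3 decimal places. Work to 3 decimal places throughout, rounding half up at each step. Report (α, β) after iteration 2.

(1.292, -1.120)

Iteration 1:
  α: GS value = (6 - (1)·0.000) / (5) = 1.200;  α ← (1−ω)·0.000 + ω·1.200 = 0.912
  β: GS value = (-6 - (-2)·0.912) / (3) = -1.392;  β ← (1−ω)·0.000 + ω·-1.392 = -1.058
Iteration 2:
  α: GS value = (6 - (1)·-1.058) / (5) = 1.412;  α ← (1−ω)·0.912 + ω·1.412 = 1.292
  β: GS value = (-6 - (-2)·1.292) / (3) = -1.139;  β ← (1−ω)·-1.058 + ω·-1.139 = -1.120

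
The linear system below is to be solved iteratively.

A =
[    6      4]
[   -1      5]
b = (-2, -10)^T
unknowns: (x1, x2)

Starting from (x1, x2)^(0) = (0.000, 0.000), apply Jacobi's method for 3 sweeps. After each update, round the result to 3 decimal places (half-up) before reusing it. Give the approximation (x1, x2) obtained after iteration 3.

(1.045, -1.800)

Iteration 1:
  x1 = (-2 - (4)·0.000) / (6) = -0.333
  x2 = (-10 - (-1)·0.000) / (5) = -2.000
Iteration 2:
  x1 = (-2 - (4)·-2.000) / (6) = 1.000
  x2 = (-10 - (-1)·-0.333) / (5) = -2.067
Iteration 3:
  x1 = (-2 - (4)·-2.067) / (6) = 1.045
  x2 = (-10 - (-1)·1.000) / (5) = -1.800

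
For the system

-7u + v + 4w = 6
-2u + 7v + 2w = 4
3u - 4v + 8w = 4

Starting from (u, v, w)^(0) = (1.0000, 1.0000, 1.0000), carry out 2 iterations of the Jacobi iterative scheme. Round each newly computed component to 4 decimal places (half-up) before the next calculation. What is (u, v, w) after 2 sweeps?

Iteration 1:
  u = (6 - (1)·1.0000 - (4)·1.0000) / (-7) = -0.1429
  v = (4 - (-2)·1.0000 - (2)·1.0000) / (7) = 0.5714
  w = (4 - (3)·1.0000 - (-4)·1.0000) / (8) = 0.6250
Iteration 2:
  u = (6 - (1)·0.5714 - (4)·0.6250) / (-7) = -0.4184
  v = (4 - (-2)·-0.1429 - (2)·0.6250) / (7) = 0.3520
  w = (4 - (3)·-0.1429 - (-4)·0.5714) / (8) = 0.8393

(-0.4184, 0.3520, 0.8393)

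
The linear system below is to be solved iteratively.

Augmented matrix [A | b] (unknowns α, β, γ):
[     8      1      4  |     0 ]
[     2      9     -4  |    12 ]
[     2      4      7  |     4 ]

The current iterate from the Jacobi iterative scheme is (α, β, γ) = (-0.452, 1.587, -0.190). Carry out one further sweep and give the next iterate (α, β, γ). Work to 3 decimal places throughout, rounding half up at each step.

One sweep:
  α = (0 - (1)·1.587 - (4)·-0.190) / (8) = -0.103
  β = (12 - (2)·-0.452 - (-4)·-0.190) / (9) = 1.349
  γ = (4 - (2)·-0.452 - (4)·1.587) / (7) = -0.206

(-0.103, 1.349, -0.206)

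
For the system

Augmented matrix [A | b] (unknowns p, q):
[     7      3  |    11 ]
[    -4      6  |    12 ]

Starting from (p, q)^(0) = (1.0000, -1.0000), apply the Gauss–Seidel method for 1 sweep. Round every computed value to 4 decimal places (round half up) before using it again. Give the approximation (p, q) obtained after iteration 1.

(2.0000, 3.3333)

Iteration 1:
  p = (11 - (3)·-1.0000) / (7) = 2.0000
  q = (12 - (-4)·2.0000) / (6) = 3.3333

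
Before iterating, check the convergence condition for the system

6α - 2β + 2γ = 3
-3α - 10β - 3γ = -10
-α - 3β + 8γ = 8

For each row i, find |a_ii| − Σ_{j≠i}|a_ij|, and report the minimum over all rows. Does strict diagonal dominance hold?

2

row 1: |6| − (2+2) = 2
row 2: |-10| − (3+3) = 4
row 3: |8| − (1+3) = 4
minimum over rows = 2 → strictly diagonally dominant (convergence guaranteed)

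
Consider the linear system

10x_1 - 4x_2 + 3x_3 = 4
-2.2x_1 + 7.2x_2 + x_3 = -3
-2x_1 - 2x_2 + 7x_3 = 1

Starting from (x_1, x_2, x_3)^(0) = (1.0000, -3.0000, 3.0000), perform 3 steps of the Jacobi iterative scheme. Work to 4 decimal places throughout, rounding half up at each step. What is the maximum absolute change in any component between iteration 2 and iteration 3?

Iteration 1:
  x_1 = (4 - (-4)·-3.0000 - (3)·3.0000) / (10) = -1.7000
  x_2 = (-3 - (-2.2)·1.0000 - (1)·3.0000) / (7.2) = -0.5278
  x_3 = (1 - (-2)·1.0000 - (-2)·-3.0000) / (7) = -0.4286
Iteration 2:
  x_1 = (4 - (-4)·-0.5278 - (3)·-0.4286) / (10) = 0.3175
  x_2 = (-3 - (-2.2)·-1.7000 - (1)·-0.4286) / (7.2) = -0.8766
  x_3 = (1 - (-2)·-1.7000 - (-2)·-0.5278) / (7) = -0.4937
Iteration 3:
  x_1 = (4 - (-4)·-0.8766 - (3)·-0.4937) / (10) = 0.1975
  x_2 = (-3 - (-2.2)·0.3175 - (1)·-0.4937) / (7.2) = -0.2511
  x_3 = (1 - (-2)·0.3175 - (-2)·-0.8766) / (7) = -0.0169
Change: (-0.1200, 0.6255, 0.4768) → max |·| = 0.6255

0.6255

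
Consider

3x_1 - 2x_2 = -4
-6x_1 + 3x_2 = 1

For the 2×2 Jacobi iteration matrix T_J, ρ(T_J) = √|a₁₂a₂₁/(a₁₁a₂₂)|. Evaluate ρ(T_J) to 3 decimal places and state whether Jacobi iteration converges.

1.155

a₁₂a₂₁/(a₁₁a₂₂) = (-2)·(-6) / ((3)·(3)) = 1.333333
ρ = √|1.333333| = √1.333333 = 1.155
ρ > 1, so Jacobi diverges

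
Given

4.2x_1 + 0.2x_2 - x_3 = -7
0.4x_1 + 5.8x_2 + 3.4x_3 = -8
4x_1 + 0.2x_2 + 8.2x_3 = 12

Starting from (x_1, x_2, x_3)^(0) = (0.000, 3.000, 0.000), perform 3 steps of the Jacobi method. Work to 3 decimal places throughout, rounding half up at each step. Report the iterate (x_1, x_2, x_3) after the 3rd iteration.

(-1.001, -2.687, 2.133)

Iteration 1:
  x_1 = (-7 - (0.2)·3.000 - (-1)·0.000) / (4.2) = -1.810
  x_2 = (-8 - (0.4)·0.000 - (3.4)·0.000) / (5.8) = -1.379
  x_3 = (12 - (4)·0.000 - (0.2)·3.000) / (8.2) = 1.390
Iteration 2:
  x_1 = (-7 - (0.2)·-1.379 - (-1)·1.390) / (4.2) = -1.270
  x_2 = (-8 - (0.4)·-1.810 - (3.4)·1.390) / (5.8) = -2.069
  x_3 = (12 - (4)·-1.810 - (0.2)·-1.379) / (8.2) = 2.380
Iteration 3:
  x_1 = (-7 - (0.2)·-2.069 - (-1)·2.380) / (4.2) = -1.001
  x_2 = (-8 - (0.4)·-1.270 - (3.4)·2.380) / (5.8) = -2.687
  x_3 = (12 - (4)·-1.270 - (0.2)·-2.069) / (8.2) = 2.133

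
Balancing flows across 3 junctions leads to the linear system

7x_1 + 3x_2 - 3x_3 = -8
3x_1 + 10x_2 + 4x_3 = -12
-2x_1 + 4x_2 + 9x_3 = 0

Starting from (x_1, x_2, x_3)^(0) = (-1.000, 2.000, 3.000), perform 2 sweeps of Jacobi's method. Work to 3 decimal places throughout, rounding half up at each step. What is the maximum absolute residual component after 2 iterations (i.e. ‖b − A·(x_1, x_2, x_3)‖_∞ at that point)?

Iteration 1:
  x_1 = (-8 - (3)·2.000 - (-3)·3.000) / (7) = -0.714
  x_2 = (-12 - (3)·-1.000 - (4)·3.000) / (10) = -2.100
  x_3 = (0 - (-2)·-1.000 - (4)·2.000) / (9) = -1.111
Iteration 2:
  x_1 = (-8 - (3)·-2.100 - (-3)·-1.111) / (7) = -0.719
  x_2 = (-12 - (3)·-0.714 - (4)·-1.111) / (10) = -0.541
  x_3 = (0 - (-2)·-0.714 - (4)·-2.100) / (9) = 0.775
Residual b − A·x = (0.981, -7.533, -6.249); ∞-norm = 7.533

7.533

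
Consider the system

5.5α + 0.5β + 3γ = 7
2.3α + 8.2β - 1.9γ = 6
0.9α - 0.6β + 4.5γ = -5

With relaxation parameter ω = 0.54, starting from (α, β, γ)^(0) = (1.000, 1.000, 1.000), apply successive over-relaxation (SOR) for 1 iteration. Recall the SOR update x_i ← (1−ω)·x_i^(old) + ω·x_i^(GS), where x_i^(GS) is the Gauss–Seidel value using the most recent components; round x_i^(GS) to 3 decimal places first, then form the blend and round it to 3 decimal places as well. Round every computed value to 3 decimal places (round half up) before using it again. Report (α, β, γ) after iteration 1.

Iteration 1:
  α: GS value = (7 - (0.5)·1.000 - (3)·1.000) / (5.5) = 0.636;  α ← (1−ω)·1.000 + ω·0.636 = 0.803
  β: GS value = (6 - (2.3)·0.803 - (-1.9)·1.000) / (8.2) = 0.738;  β ← (1−ω)·1.000 + ω·0.738 = 0.859
  γ: GS value = (-5 - (0.9)·0.803 - (-0.6)·0.859) / (4.5) = -1.157;  γ ← (1−ω)·1.000 + ω·-1.157 = -0.165

(0.803, 0.859, -0.165)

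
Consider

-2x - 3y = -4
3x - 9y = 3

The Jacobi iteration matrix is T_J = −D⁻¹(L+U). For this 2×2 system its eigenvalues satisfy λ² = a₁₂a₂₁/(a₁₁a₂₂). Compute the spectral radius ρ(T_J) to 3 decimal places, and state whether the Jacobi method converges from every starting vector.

a₁₂a₂₁/(a₁₁a₂₂) = (-3)·(3) / ((-2)·(-9)) = -0.500000
ρ = √|-0.500000| = √0.500000 = 0.707
ρ < 1, so Jacobi converges

0.707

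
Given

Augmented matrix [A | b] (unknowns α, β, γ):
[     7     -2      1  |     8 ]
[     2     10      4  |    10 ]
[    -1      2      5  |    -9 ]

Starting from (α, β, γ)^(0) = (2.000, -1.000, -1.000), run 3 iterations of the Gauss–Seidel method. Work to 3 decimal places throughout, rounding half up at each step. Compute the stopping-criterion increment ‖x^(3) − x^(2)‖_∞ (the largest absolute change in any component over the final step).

Iteration 1:
  α = (8 - (-2)·-1.000 - (1)·-1.000) / (7) = 1.000
  β = (10 - (2)·1.000 - (4)·-1.000) / (10) = 1.200
  γ = (-9 - (-1)·1.000 - (2)·1.200) / (5) = -2.080
Iteration 2:
  α = (8 - (-2)·1.200 - (1)·-2.080) / (7) = 1.783
  β = (10 - (2)·1.783 - (4)·-2.080) / (10) = 1.475
  γ = (-9 - (-1)·1.783 - (2)·1.475) / (5) = -2.033
Iteration 3:
  α = (8 - (-2)·1.475 - (1)·-2.033) / (7) = 1.855
  β = (10 - (2)·1.855 - (4)·-2.033) / (10) = 1.442
  γ = (-9 - (-1)·1.855 - (2)·1.442) / (5) = -2.006
Change: (0.072, -0.033, 0.027) → max |·| = 0.072

0.072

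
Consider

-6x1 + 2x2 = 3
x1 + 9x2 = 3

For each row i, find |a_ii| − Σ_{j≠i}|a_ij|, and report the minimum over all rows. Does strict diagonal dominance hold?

4

row 1: |-6| − (2) = 4
row 2: |9| − (1) = 8
minimum over rows = 4 → strictly diagonally dominant (convergence guaranteed)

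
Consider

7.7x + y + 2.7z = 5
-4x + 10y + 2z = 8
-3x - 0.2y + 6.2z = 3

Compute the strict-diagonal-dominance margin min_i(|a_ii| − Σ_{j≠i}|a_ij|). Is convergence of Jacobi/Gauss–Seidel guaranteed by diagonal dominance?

row 1: |7.7| − (1+2.7) = 4
row 2: |10| − (4+2) = 4
row 3: |6.2| − (3+0.2) = 3
minimum over rows = 3 → strictly diagonally dominant (convergence guaranteed)

3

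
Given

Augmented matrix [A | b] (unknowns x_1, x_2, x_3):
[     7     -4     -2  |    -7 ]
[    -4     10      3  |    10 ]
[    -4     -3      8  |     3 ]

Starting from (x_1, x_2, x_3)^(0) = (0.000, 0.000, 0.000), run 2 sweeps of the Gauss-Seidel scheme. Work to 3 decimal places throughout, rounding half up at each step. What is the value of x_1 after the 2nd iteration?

-0.629

Iteration 1:
  x_1 = (-7 - (-4)·0.000 - (-2)·0.000) / (7) = -1.000
  x_2 = (10 - (-4)·-1.000 - (3)·0.000) / (10) = 0.600
  x_3 = (3 - (-4)·-1.000 - (-3)·0.600) / (8) = 0.100
Iteration 2:
  x_1 = (-7 - (-4)·0.600 - (-2)·0.100) / (7) = -0.629
  x_2 = (10 - (-4)·-0.629 - (3)·0.100) / (10) = 0.718
  x_3 = (3 - (-4)·-0.629 - (-3)·0.718) / (8) = 0.330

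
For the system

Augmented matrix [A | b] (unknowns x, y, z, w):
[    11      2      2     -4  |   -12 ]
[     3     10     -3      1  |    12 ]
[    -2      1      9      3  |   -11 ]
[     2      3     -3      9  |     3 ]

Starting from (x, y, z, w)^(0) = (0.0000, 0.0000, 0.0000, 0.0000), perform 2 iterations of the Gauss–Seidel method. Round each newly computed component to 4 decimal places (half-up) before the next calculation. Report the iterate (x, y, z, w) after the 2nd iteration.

(-1.2453, 1.1311, -1.4653, -0.2554)

Iteration 1:
  x = (-12 - (2)·0.0000 - (2)·0.0000 - (-4)·0.0000) / (11) = -1.0909
  y = (12 - (3)·-1.0909 - (-3)·0.0000 - (1)·0.0000) / (10) = 1.5273
  z = (-11 - (-2)·-1.0909 - (1)·1.5273 - (3)·0.0000) / (9) = -1.6343
  w = (3 - (2)·-1.0909 - (3)·1.5273 - (-3)·-1.6343) / (9) = -0.4781
Iteration 2:
  x = (-12 - (2)·1.5273 - (2)·-1.6343 - (-4)·-0.4781) / (11) = -1.2453
  y = (12 - (3)·-1.2453 - (-3)·-1.6343 - (1)·-0.4781) / (10) = 1.1311
  z = (-11 - (-2)·-1.2453 - (1)·1.1311 - (3)·-0.4781) / (9) = -1.4653
  w = (3 - (2)·-1.2453 - (3)·1.1311 - (-3)·-1.4653) / (9) = -0.2554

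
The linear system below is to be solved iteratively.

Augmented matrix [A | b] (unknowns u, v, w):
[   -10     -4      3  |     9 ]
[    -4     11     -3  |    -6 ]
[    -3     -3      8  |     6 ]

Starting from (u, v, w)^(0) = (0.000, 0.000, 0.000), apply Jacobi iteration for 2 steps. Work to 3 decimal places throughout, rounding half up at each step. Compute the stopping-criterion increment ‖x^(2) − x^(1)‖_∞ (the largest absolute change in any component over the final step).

Iteration 1:
  u = (9 - (-4)·0.000 - (3)·0.000) / (-10) = -0.900
  v = (-6 - (-4)·0.000 - (-3)·0.000) / (11) = -0.545
  w = (6 - (-3)·0.000 - (-3)·0.000) / (8) = 0.750
Iteration 2:
  u = (9 - (-4)·-0.545 - (3)·0.750) / (-10) = -0.457
  v = (-6 - (-4)·-0.900 - (-3)·0.750) / (11) = -0.668
  w = (6 - (-3)·-0.900 - (-3)·-0.545) / (8) = 0.208
Change: (0.443, -0.123, -0.542) → max |·| = 0.542

0.542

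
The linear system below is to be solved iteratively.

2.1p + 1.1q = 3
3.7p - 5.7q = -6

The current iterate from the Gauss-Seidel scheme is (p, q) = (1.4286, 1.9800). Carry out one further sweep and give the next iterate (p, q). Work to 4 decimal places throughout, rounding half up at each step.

One sweep:
  p = (3 - (1.1)·1.9800) / (2.1) = 0.3914
  q = (-6 - (3.7)·0.3914) / (-5.7) = 1.3067

(0.3914, 1.3067)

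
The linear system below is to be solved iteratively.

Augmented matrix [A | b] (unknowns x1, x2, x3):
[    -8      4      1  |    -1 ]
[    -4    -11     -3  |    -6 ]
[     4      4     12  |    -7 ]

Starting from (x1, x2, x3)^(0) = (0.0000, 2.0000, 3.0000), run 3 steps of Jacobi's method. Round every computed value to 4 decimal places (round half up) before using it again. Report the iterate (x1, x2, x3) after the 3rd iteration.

(0.1714, 0.8771, -0.6411)

Iteration 1:
  x1 = (-1 - (4)·2.0000 - (1)·3.0000) / (-8) = 1.5000
  x2 = (-6 - (-4)·0.0000 - (-3)·3.0000) / (-11) = -0.2727
  x3 = (-7 - (4)·0.0000 - (4)·2.0000) / (12) = -1.2500
Iteration 2:
  x1 = (-1 - (4)·-0.2727 - (1)·-1.2500) / (-8) = -0.1676
  x2 = (-6 - (-4)·1.5000 - (-3)·-1.2500) / (-11) = 0.3409
  x3 = (-7 - (4)·1.5000 - (4)·-0.2727) / (12) = -0.9924
Iteration 3:
  x1 = (-1 - (4)·0.3409 - (1)·-0.9924) / (-8) = 0.1714
  x2 = (-6 - (-4)·-0.1676 - (-3)·-0.9924) / (-11) = 0.8771
  x3 = (-7 - (4)·-0.1676 - (4)·0.3409) / (12) = -0.6411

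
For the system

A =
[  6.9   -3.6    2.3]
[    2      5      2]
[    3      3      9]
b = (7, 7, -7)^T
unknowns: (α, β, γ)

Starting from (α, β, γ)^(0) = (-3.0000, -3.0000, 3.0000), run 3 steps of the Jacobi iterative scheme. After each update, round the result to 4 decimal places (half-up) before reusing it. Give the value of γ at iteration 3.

-1.7341

Iteration 1:
  α = (7 - (-3.6)·-3.0000 - (2.3)·3.0000) / (6.9) = -1.5507
  β = (7 - (2)·-3.0000 - (2)·3.0000) / (5) = 1.4000
  γ = (-7 - (3)·-3.0000 - (3)·-3.0000) / (9) = 1.2222
Iteration 2:
  α = (7 - (-3.6)·1.4000 - (2.3)·1.2222) / (6.9) = 1.3375
  β = (7 - (2)·-1.5507 - (2)·1.2222) / (5) = 1.5314
  γ = (-7 - (3)·-1.5507 - (3)·1.4000) / (9) = -0.7275
Iteration 3:
  α = (7 - (-3.6)·1.5314 - (2.3)·-0.7275) / (6.9) = 2.0560
  β = (7 - (2)·1.3375 - (2)·-0.7275) / (5) = 1.1560
  γ = (-7 - (3)·1.3375 - (3)·1.5314) / (9) = -1.7341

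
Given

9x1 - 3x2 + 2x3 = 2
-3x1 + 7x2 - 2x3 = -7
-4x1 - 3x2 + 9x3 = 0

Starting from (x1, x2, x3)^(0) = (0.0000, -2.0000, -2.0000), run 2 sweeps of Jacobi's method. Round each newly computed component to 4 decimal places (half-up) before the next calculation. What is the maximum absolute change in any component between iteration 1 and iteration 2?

Iteration 1:
  x1 = (2 - (-3)·-2.0000 - (2)·-2.0000) / (9) = 0.0000
  x2 = (-7 - (-3)·0.0000 - (-2)·-2.0000) / (7) = -1.5714
  x3 = (0 - (-4)·0.0000 - (-3)·-2.0000) / (9) = -0.6667
Iteration 2:
  x1 = (2 - (-3)·-1.5714 - (2)·-0.6667) / (9) = -0.1534
  x2 = (-7 - (-3)·0.0000 - (-2)·-0.6667) / (7) = -1.1905
  x3 = (0 - (-4)·0.0000 - (-3)·-1.5714) / (9) = -0.5238
Change: (-0.1534, 0.3809, 0.1429) → max |·| = 0.3809

0.3809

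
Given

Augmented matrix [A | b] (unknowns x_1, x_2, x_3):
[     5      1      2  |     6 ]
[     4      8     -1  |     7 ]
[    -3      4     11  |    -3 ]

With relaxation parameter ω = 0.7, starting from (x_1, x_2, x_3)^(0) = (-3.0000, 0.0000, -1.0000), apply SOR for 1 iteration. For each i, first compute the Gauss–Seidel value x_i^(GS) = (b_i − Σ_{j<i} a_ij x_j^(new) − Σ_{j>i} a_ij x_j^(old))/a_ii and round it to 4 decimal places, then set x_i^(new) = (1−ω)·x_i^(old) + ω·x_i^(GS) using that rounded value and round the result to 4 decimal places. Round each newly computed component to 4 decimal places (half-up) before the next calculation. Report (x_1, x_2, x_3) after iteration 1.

(0.2200, 0.4480, -0.5629)

Iteration 1:
  x_1: GS value = (6 - (1)·0.0000 - (2)·-1.0000) / (5) = 1.6000;  x_1 ← (1−ω)·-3.0000 + ω·1.6000 = 0.2200
  x_2: GS value = (7 - (4)·0.2200 - (-1)·-1.0000) / (8) = 0.6400;  x_2 ← (1−ω)·0.0000 + ω·0.6400 = 0.4480
  x_3: GS value = (-3 - (-3)·0.2200 - (4)·0.4480) / (11) = -0.3756;  x_3 ← (1−ω)·-1.0000 + ω·-0.3756 = -0.5629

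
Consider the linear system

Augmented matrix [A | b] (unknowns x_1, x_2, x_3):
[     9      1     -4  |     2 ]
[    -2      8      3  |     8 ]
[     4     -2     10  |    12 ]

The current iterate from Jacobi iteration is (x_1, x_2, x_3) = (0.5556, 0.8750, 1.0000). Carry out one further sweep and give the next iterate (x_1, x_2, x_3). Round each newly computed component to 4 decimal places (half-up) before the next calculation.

One sweep:
  x_1 = (2 - (1)·0.8750 - (-4)·1.0000) / (9) = 0.5694
  x_2 = (8 - (-2)·0.5556 - (3)·1.0000) / (8) = 0.7639
  x_3 = (12 - (4)·0.5556 - (-2)·0.8750) / (10) = 1.1528

(0.5694, 0.7639, 1.1528)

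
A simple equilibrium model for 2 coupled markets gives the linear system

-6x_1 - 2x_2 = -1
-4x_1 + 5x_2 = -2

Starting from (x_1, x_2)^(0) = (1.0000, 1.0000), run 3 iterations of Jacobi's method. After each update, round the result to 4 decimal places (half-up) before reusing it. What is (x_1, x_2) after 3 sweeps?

(0.3445, -0.3734)

Iteration 1:
  x_1 = (-1 - (-2)·1.0000) / (-6) = -0.1667
  x_2 = (-2 - (-4)·1.0000) / (5) = 0.4000
Iteration 2:
  x_1 = (-1 - (-2)·0.4000) / (-6) = 0.0333
  x_2 = (-2 - (-4)·-0.1667) / (5) = -0.5334
Iteration 3:
  x_1 = (-1 - (-2)·-0.5334) / (-6) = 0.3445
  x_2 = (-2 - (-4)·0.0333) / (5) = -0.3734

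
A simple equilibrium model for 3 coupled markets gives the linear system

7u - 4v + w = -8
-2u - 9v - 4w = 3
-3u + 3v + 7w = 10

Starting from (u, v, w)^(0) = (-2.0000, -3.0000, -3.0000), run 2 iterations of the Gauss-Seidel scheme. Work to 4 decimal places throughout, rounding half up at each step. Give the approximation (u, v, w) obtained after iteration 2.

Iteration 1:
  u = (-8 - (-4)·-3.0000 - (1)·-3.0000) / (7) = -2.4286
  v = (3 - (-2)·-2.4286 - (-4)·-3.0000) / (-9) = 1.5397
  w = (10 - (-3)·-2.4286 - (3)·1.5397) / (7) = -0.2721
Iteration 2:
  u = (-8 - (-4)·1.5397 - (1)·-0.2721) / (7) = -0.2242
  v = (3 - (-2)·-0.2242 - (-4)·-0.2721) / (-9) = -0.1626
  w = (10 - (-3)·-0.2242 - (3)·-0.1626) / (7) = 1.4022

(-0.2242, -0.1626, 1.4022)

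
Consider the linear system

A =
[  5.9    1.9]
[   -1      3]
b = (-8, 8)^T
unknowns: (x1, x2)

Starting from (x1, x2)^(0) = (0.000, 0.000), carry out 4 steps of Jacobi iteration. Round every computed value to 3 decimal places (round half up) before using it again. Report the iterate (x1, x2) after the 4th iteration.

(-1.977, 1.977)

Iteration 1:
  x1 = (-8 - (1.9)·0.000) / (5.9) = -1.356
  x2 = (8 - (-1)·0.000) / (3) = 2.667
Iteration 2:
  x1 = (-8 - (1.9)·2.667) / (5.9) = -2.215
  x2 = (8 - (-1)·-1.356) / (3) = 2.215
Iteration 3:
  x1 = (-8 - (1.9)·2.215) / (5.9) = -2.069
  x2 = (8 - (-1)·-2.215) / (3) = 1.928
Iteration 4:
  x1 = (-8 - (1.9)·1.928) / (5.9) = -1.977
  x2 = (8 - (-1)·-2.069) / (3) = 1.977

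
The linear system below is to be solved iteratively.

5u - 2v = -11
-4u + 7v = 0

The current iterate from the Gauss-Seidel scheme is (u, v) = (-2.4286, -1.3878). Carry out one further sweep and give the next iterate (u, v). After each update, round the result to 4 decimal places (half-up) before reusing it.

One sweep:
  u = (-11 - (-2)·-1.3878) / (5) = -2.7551
  v = (0 - (-4)·-2.7551) / (7) = -1.5743

(-2.7551, -1.5743)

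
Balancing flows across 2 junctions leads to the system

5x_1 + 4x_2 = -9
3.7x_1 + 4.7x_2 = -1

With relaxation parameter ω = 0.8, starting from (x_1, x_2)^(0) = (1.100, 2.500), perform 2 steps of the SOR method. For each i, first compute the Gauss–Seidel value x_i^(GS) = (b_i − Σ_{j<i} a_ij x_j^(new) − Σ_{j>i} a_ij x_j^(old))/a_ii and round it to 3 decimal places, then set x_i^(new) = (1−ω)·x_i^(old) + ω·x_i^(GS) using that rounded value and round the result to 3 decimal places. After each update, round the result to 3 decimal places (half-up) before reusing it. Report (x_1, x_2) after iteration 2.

(-3.352, 2.362)

Iteration 1:
  x_1: GS value = (-9 - (4)·2.500) / (5) = -3.800;  x_1 ← (1−ω)·1.100 + ω·-3.800 = -2.820
  x_2: GS value = (-1 - (3.7)·-2.820) / (4.7) = 2.007;  x_2 ← (1−ω)·2.500 + ω·2.007 = 2.106
Iteration 2:
  x_1: GS value = (-9 - (4)·2.106) / (5) = -3.485;  x_1 ← (1−ω)·-2.820 + ω·-3.485 = -3.352
  x_2: GS value = (-1 - (3.7)·-3.352) / (4.7) = 2.426;  x_2 ← (1−ω)·2.106 + ω·2.426 = 2.362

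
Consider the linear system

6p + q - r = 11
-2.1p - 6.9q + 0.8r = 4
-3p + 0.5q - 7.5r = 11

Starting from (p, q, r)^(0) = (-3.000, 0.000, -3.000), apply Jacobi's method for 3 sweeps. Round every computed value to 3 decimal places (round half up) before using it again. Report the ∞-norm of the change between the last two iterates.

Iteration 1:
  p = (11 - (1)·0.000 - (-1)·-3.000) / (6) = 1.333
  q = (4 - (-2.1)·-3.000 - (0.8)·-3.000) / (-6.9) = -0.014
  r = (11 - (-3)·-3.000 - (0.5)·0.000) / (-7.5) = -0.267
Iteration 2:
  p = (11 - (1)·-0.014 - (-1)·-0.267) / (6) = 1.791
  q = (4 - (-2.1)·1.333 - (0.8)·-0.267) / (-6.9) = -1.016
  r = (11 - (-3)·1.333 - (0.5)·-0.014) / (-7.5) = -2.001
Iteration 3:
  p = (11 - (1)·-1.016 - (-1)·-2.001) / (6) = 1.669
  q = (4 - (-2.1)·1.791 - (0.8)·-2.001) / (-6.9) = -1.357
  r = (11 - (-3)·1.791 - (0.5)·-1.016) / (-7.5) = -2.251
Change: (-0.122, -0.341, -0.250) → max |·| = 0.341

0.341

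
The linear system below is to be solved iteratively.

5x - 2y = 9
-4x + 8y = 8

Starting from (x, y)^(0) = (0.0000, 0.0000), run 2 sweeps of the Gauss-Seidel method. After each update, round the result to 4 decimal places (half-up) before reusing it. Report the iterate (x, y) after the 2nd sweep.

Iteration 1:
  x = (9 - (-2)·0.0000) / (5) = 1.8000
  y = (8 - (-4)·1.8000) / (8) = 1.9000
Iteration 2:
  x = (9 - (-2)·1.9000) / (5) = 2.5600
  y = (8 - (-4)·2.5600) / (8) = 2.2800

(2.5600, 2.2800)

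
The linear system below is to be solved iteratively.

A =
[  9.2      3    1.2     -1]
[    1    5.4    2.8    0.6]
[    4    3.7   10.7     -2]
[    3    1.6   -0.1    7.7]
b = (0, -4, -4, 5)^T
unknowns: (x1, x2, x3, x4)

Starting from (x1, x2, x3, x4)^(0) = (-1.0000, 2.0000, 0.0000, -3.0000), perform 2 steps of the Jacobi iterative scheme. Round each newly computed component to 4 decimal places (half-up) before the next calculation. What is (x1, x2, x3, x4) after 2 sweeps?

(0.3036, 0.0205, 0.1852, 1.0604)

Iteration 1:
  x1 = (0 - (3)·2.0000 - (1.2)·0.0000 - (-1)·-3.0000) / (9.2) = -0.9783
  x2 = (-4 - (1)·-1.0000 - (2.8)·0.0000 - (0.6)·-3.0000) / (5.4) = -0.2222
  x3 = (-4 - (4)·-1.0000 - (3.7)·2.0000 - (-2)·-3.0000) / (10.7) = -1.2523
  x4 = (5 - (3)·-1.0000 - (1.6)·2.0000 - (-0.1)·0.0000) / (7.7) = 0.6234
Iteration 2:
  x1 = (0 - (3)·-0.2222 - (1.2)·-1.2523 - (-1)·0.6234) / (9.2) = 0.3036
  x2 = (-4 - (1)·-0.9783 - (2.8)·-1.2523 - (0.6)·0.6234) / (5.4) = 0.0205
  x3 = (-4 - (4)·-0.9783 - (3.7)·-0.2222 - (-2)·0.6234) / (10.7) = 0.1852
  x4 = (5 - (3)·-0.9783 - (1.6)·-0.2222 - (-0.1)·-1.2523) / (7.7) = 1.0604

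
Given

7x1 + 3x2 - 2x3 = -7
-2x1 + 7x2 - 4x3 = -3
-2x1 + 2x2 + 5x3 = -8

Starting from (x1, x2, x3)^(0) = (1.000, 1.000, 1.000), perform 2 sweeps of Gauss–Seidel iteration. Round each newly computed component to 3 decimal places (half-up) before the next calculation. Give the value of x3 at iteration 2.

Iteration 1:
  x1 = (-7 - (3)·1.000 - (-2)·1.000) / (7) = -1.143
  x2 = (-3 - (-2)·-1.143 - (-4)·1.000) / (7) = -0.184
  x3 = (-8 - (-2)·-1.143 - (2)·-0.184) / (5) = -1.984
Iteration 2:
  x1 = (-7 - (3)·-0.184 - (-2)·-1.984) / (7) = -1.488
  x2 = (-3 - (-2)·-1.488 - (-4)·-1.984) / (7) = -1.987
  x3 = (-8 - (-2)·-1.488 - (2)·-1.987) / (5) = -1.400

-1.400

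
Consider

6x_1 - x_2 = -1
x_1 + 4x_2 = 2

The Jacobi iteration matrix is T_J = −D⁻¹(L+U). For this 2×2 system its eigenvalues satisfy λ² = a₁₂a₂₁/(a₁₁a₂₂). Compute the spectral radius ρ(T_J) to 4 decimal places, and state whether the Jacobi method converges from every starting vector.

a₁₂a₂₁/(a₁₁a₂₂) = (-1)·(1) / ((6)·(4)) = -0.041667
ρ = √|-0.041667| = √0.041667 = 0.2041
ρ < 1, so Jacobi converges

0.2041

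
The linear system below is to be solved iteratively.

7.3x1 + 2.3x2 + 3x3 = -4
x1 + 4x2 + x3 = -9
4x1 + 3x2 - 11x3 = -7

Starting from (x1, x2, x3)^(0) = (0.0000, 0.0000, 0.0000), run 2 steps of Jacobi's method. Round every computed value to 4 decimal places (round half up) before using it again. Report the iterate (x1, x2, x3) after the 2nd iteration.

Iteration 1:
  x1 = (-4 - (2.3)·0.0000 - (3)·0.0000) / (7.3) = -0.5479
  x2 = (-9 - (1)·0.0000 - (1)·0.0000) / (4) = -2.2500
  x3 = (-7 - (4)·0.0000 - (3)·0.0000) / (-11) = 0.6364
Iteration 2:
  x1 = (-4 - (2.3)·-2.2500 - (3)·0.6364) / (7.3) = -0.1006
  x2 = (-9 - (1)·-0.5479 - (1)·0.6364) / (4) = -2.2721
  x3 = (-7 - (4)·-0.5479 - (3)·-2.2500) / (-11) = -0.1765

(-0.1006, -2.2721, -0.1765)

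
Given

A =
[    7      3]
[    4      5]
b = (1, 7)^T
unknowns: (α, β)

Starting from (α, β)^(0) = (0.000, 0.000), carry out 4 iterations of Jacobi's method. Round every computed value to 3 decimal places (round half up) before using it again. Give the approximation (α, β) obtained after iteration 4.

(-0.614, 1.726)

Iteration 1:
  α = (1 - (3)·0.000) / (7) = 0.143
  β = (7 - (4)·0.000) / (5) = 1.400
Iteration 2:
  α = (1 - (3)·1.400) / (7) = -0.457
  β = (7 - (4)·0.143) / (5) = 1.286
Iteration 3:
  α = (1 - (3)·1.286) / (7) = -0.408
  β = (7 - (4)·-0.457) / (5) = 1.766
Iteration 4:
  α = (1 - (3)·1.766) / (7) = -0.614
  β = (7 - (4)·-0.408) / (5) = 1.726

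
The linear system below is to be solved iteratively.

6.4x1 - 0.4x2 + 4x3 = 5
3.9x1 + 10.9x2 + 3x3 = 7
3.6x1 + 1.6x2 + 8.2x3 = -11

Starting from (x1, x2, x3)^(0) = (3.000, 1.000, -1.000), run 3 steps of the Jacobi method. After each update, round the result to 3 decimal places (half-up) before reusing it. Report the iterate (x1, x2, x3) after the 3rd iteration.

Iteration 1:
  x1 = (5 - (-0.4)·1.000 - (4)·-1.000) / (6.4) = 1.469
  x2 = (7 - (3.9)·3.000 - (3)·-1.000) / (10.9) = -0.156
  x3 = (-11 - (3.6)·3.000 - (1.6)·1.000) / (8.2) = -2.854
Iteration 2:
  x1 = (5 - (-0.4)·-0.156 - (4)·-2.854) / (6.4) = 2.555
  x2 = (7 - (3.9)·1.469 - (3)·-2.854) / (10.9) = 0.902
  x3 = (-11 - (3.6)·1.469 - (1.6)·-0.156) / (8.2) = -1.956
Iteration 3:
  x1 = (5 - (-0.4)·0.902 - (4)·-1.956) / (6.4) = 2.060
  x2 = (7 - (3.9)·2.555 - (3)·-1.956) / (10.9) = 0.266
  x3 = (-11 - (3.6)·2.555 - (1.6)·0.902) / (8.2) = -2.639

(2.060, 0.266, -2.639)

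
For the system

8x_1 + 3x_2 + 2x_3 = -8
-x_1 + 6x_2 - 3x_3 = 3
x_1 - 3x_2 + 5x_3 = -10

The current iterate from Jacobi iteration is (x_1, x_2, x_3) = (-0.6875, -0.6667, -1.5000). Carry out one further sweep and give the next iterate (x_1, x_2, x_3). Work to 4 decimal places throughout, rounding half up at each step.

One sweep:
  x_1 = (-8 - (3)·-0.6667 - (2)·-1.5000) / (8) = -0.3750
  x_2 = (3 - (-1)·-0.6875 - (-3)·-1.5000) / (6) = -0.3646
  x_3 = (-10 - (1)·-0.6875 - (-3)·-0.6667) / (5) = -2.2625

(-0.3750, -0.3646, -2.2625)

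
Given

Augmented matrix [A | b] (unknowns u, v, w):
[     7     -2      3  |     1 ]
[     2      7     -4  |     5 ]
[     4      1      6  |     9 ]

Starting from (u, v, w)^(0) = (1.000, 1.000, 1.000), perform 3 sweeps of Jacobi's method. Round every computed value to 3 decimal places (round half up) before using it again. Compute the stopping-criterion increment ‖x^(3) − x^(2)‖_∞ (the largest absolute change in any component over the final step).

Iteration 1:
  u = (1 - (-2)·1.000 - (3)·1.000) / (7) = 0.000
  v = (5 - (2)·1.000 - (-4)·1.000) / (7) = 1.000
  w = (9 - (4)·1.000 - (1)·1.000) / (6) = 0.667
Iteration 2:
  u = (1 - (-2)·1.000 - (3)·0.667) / (7) = 0.143
  v = (5 - (2)·0.000 - (-4)·0.667) / (7) = 1.095
  w = (9 - (4)·0.000 - (1)·1.000) / (6) = 1.333
Iteration 3:
  u = (1 - (-2)·1.095 - (3)·1.333) / (7) = -0.116
  v = (5 - (2)·0.143 - (-4)·1.333) / (7) = 1.435
  w = (9 - (4)·0.143 - (1)·1.095) / (6) = 1.222
Change: (-0.259, 0.340, -0.111) → max |·| = 0.340

0.340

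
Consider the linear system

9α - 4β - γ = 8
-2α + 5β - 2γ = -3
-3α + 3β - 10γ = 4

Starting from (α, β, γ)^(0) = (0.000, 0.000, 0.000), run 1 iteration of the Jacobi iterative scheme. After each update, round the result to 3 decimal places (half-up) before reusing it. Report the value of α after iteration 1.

0.889

Iteration 1:
  α = (8 - (-4)·0.000 - (-1)·0.000) / (9) = 0.889
  β = (-3 - (-2)·0.000 - (-2)·0.000) / (5) = -0.600
  γ = (4 - (-3)·0.000 - (3)·0.000) / (-10) = -0.400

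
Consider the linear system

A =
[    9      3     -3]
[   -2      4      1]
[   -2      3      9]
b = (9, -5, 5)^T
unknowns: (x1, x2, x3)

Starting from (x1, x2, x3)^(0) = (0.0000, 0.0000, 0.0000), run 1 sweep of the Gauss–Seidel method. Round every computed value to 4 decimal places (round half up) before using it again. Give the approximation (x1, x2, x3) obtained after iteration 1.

Iteration 1:
  x1 = (9 - (3)·0.0000 - (-3)·0.0000) / (9) = 1.0000
  x2 = (-5 - (-2)·1.0000 - (1)·0.0000) / (4) = -0.7500
  x3 = (5 - (-2)·1.0000 - (3)·-0.7500) / (9) = 1.0278

(1.0000, -0.7500, 1.0278)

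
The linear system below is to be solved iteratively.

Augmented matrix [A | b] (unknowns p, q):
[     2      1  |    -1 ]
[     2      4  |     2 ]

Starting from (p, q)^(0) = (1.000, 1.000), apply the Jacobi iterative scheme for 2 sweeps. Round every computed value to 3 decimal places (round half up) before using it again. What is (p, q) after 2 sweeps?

Iteration 1:
  p = (-1 - (1)·1.000) / (2) = -1.000
  q = (2 - (2)·1.000) / (4) = 0.000
Iteration 2:
  p = (-1 - (1)·0.000) / (2) = -0.500
  q = (2 - (2)·-1.000) / (4) = 1.000

(-0.500, 1.000)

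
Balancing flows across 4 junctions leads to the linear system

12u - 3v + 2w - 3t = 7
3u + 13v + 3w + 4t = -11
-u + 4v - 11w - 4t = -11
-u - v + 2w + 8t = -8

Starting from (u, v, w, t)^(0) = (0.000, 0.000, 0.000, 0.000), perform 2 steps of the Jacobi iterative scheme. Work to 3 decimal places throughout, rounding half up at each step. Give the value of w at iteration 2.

1.003

Iteration 1:
  u = (7 - (-3)·0.000 - (2)·0.000 - (-3)·0.000) / (12) = 0.583
  v = (-11 - (3)·0.000 - (3)·0.000 - (4)·0.000) / (13) = -0.846
  w = (-11 - (-1)·0.000 - (4)·0.000 - (-4)·0.000) / (-11) = 1.000
  t = (-8 - (-1)·0.000 - (-1)·0.000 - (2)·0.000) / (8) = -1.000
Iteration 2:
  u = (7 - (-3)·-0.846 - (2)·1.000 - (-3)·-1.000) / (12) = -0.045
  v = (-11 - (3)·0.583 - (3)·1.000 - (4)·-1.000) / (13) = -0.904
  w = (-11 - (-1)·0.583 - (4)·-0.846 - (-4)·-1.000) / (-11) = 1.003
  t = (-8 - (-1)·0.583 - (-1)·-0.846 - (2)·1.000) / (8) = -1.283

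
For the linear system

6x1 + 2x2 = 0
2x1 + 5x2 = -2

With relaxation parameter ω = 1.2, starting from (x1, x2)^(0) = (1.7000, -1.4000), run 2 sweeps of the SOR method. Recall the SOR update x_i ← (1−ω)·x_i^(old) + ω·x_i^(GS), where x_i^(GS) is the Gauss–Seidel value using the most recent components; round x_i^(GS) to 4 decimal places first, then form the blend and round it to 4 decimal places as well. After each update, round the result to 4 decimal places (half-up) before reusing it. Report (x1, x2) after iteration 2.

(0.0783, -0.4564)

Iteration 1:
  x1: GS value = (0 - (2)·-1.4000) / (6) = 0.4667;  x1 ← (1−ω)·1.7000 + ω·0.4667 = 0.2200
  x2: GS value = (-2 - (2)·0.2200) / (5) = -0.4880;  x2 ← (1−ω)·-1.4000 + ω·-0.4880 = -0.3056
Iteration 2:
  x1: GS value = (0 - (2)·-0.3056) / (6) = 0.1019;  x1 ← (1−ω)·0.2200 + ω·0.1019 = 0.0783
  x2: GS value = (-2 - (2)·0.0783) / (5) = -0.4313;  x2 ← (1−ω)·-0.3056 + ω·-0.4313 = -0.4564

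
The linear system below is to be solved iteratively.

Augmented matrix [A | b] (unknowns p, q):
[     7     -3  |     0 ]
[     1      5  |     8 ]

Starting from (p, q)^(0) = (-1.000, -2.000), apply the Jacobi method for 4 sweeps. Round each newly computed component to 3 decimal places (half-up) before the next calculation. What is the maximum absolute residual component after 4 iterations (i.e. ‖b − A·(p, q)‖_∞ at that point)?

0.140

Iteration 1:
  p = (0 - (-3)·-2.000) / (7) = -0.857
  q = (8 - (1)·-1.000) / (5) = 1.800
Iteration 2:
  p = (0 - (-3)·1.800) / (7) = 0.771
  q = (8 - (1)·-0.857) / (5) = 1.771
Iteration 3:
  p = (0 - (-3)·1.771) / (7) = 0.759
  q = (8 - (1)·0.771) / (5) = 1.446
Iteration 4:
  p = (0 - (-3)·1.446) / (7) = 0.620
  q = (8 - (1)·0.759) / (5) = 1.448
Residual b − A·x = (0.004, 0.140); ∞-norm = 0.140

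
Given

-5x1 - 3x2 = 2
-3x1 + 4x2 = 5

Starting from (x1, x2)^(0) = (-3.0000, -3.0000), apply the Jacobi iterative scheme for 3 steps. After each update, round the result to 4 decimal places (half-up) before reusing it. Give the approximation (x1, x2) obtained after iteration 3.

(-1.7800, 1.4000)

Iteration 1:
  x1 = (2 - (-3)·-3.0000) / (-5) = 1.4000
  x2 = (5 - (-3)·-3.0000) / (4) = -1.0000
Iteration 2:
  x1 = (2 - (-3)·-1.0000) / (-5) = 0.2000
  x2 = (5 - (-3)·1.4000) / (4) = 2.3000
Iteration 3:
  x1 = (2 - (-3)·2.3000) / (-5) = -1.7800
  x2 = (5 - (-3)·0.2000) / (4) = 1.4000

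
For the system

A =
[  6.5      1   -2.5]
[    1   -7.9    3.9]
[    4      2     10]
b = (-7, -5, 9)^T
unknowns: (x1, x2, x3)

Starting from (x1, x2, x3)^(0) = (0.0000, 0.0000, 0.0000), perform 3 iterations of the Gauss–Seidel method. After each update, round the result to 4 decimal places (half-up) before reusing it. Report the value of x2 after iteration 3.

Iteration 1:
  x1 = (-7 - (1)·0.0000 - (-2.5)·0.0000) / (6.5) = -1.0769
  x2 = (-5 - (1)·-1.0769 - (3.9)·0.0000) / (-7.9) = 0.4966
  x3 = (9 - (4)·-1.0769 - (2)·0.4966) / (10) = 1.2314
Iteration 2:
  x1 = (-7 - (1)·0.4966 - (-2.5)·1.2314) / (6.5) = -0.6797
  x2 = (-5 - (1)·-0.6797 - (3.9)·1.2314) / (-7.9) = 1.1548
  x3 = (9 - (4)·-0.6797 - (2)·1.1548) / (10) = 0.9409
Iteration 3:
  x1 = (-7 - (1)·1.1548 - (-2.5)·0.9409) / (6.5) = -0.8927
  x2 = (-5 - (1)·-0.8927 - (3.9)·0.9409) / (-7.9) = 0.9844
  x3 = (9 - (4)·-0.8927 - (2)·0.9844) / (10) = 1.0602

0.9844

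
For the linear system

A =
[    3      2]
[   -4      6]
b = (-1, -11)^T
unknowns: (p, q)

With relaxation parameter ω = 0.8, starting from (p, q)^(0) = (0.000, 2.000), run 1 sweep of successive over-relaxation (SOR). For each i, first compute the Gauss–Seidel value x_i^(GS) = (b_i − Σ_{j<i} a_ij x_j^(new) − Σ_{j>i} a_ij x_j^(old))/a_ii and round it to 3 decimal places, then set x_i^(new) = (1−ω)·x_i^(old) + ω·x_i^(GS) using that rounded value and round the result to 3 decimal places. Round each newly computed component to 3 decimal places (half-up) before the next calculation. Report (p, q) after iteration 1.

(-1.334, -1.778)

Iteration 1:
  p: GS value = (-1 - (2)·2.000) / (3) = -1.667;  p ← (1−ω)·0.000 + ω·-1.667 = -1.334
  q: GS value = (-11 - (-4)·-1.334) / (6) = -2.723;  q ← (1−ω)·2.000 + ω·-2.723 = -1.778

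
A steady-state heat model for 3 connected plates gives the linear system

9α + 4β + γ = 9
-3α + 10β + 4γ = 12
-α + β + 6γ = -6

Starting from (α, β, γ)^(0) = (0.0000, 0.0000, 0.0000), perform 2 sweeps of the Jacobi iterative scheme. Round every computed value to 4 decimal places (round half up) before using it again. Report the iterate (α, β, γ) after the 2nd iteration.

Iteration 1:
  α = (9 - (4)·0.0000 - (1)·0.0000) / (9) = 1.0000
  β = (12 - (-3)·0.0000 - (4)·0.0000) / (10) = 1.2000
  γ = (-6 - (-1)·0.0000 - (1)·0.0000) / (6) = -1.0000
Iteration 2:
  α = (9 - (4)·1.2000 - (1)·-1.0000) / (9) = 0.5778
  β = (12 - (-3)·1.0000 - (4)·-1.0000) / (10) = 1.9000
  γ = (-6 - (-1)·1.0000 - (1)·1.2000) / (6) = -1.0333

(0.5778, 1.9000, -1.0333)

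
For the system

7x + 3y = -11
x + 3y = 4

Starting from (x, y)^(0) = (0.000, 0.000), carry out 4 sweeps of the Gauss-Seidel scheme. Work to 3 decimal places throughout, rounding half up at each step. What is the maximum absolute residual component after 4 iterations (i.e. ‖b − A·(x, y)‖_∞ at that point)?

Iteration 1:
  x = (-11 - (3)·0.000) / (7) = -1.571
  y = (4 - (1)·-1.571) / (3) = 1.857
Iteration 2:
  x = (-11 - (3)·1.857) / (7) = -2.367
  y = (4 - (1)·-2.367) / (3) = 2.122
Iteration 3:
  x = (-11 - (3)·2.122) / (7) = -2.481
  y = (4 - (1)·-2.481) / (3) = 2.160
Iteration 4:
  x = (-11 - (3)·2.160) / (7) = -2.497
  y = (4 - (1)·-2.497) / (3) = 2.166
Residual b − A·x = (-0.019, -0.001); ∞-norm = 0.019

0.019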